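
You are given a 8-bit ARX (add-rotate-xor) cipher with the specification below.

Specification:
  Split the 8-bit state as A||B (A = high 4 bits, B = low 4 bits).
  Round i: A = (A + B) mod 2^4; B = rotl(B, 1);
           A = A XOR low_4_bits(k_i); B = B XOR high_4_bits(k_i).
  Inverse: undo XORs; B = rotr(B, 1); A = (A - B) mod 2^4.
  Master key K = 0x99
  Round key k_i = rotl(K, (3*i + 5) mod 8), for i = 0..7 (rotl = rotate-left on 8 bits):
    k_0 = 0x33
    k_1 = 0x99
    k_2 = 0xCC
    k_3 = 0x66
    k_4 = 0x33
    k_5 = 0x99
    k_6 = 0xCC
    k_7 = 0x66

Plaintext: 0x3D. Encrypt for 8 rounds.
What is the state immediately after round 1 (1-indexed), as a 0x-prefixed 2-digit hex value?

0x38

s_0 = plaintext = 0x3D
s_1 = Round(s_0, k_0) = 0x38
s_2 = Round(s_1, k_1) = 0x28
s_3 = Round(s_2, k_2) = 0x6D
s_4 = Round(s_3, k_3) = 0x5D
s_5 = Round(s_4, k_4) = 0x18
s_6 = Round(s_5, k_5) = 0x08
s_7 = Round(s_6, k_6) = 0x4D
s_8 = Round(s_7, k_7) = 0x7D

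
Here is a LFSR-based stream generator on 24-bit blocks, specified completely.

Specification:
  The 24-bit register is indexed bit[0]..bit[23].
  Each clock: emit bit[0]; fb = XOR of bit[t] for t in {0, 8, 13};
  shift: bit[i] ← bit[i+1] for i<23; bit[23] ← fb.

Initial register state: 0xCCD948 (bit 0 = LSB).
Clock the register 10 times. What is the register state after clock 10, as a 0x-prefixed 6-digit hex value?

0xFDF336

reg_0 = 0xCCD948
clock 1: out=0, reg = 0xE66CA4
clock 2: out=0, reg = 0xF33652
clock 3: out=0, reg = 0xF99B29
clock 4: out=1, reg = 0x7CCD94
clock 5: out=0, reg = 0xBE66CA
clock 6: out=0, reg = 0xDF3365
clock 7: out=1, reg = 0xEF99B2
clock 8: out=0, reg = 0xF7CCD9
clock 9: out=1, reg = 0xFBE66C
clock 10: out=0, reg = 0xFDF336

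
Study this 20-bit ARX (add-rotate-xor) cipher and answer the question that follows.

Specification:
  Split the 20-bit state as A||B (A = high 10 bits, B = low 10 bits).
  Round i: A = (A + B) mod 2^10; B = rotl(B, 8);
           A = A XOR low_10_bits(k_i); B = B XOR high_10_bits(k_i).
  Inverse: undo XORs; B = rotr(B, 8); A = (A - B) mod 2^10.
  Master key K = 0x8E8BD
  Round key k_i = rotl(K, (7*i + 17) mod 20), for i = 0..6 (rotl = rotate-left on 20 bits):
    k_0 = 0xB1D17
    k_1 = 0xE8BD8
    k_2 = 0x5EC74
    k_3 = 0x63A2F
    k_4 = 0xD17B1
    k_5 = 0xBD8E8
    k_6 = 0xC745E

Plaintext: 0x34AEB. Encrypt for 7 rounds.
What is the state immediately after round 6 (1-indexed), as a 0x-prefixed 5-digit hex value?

s_0 = plaintext = 0x34AEB
s_1 = Round(s_0, k_0) = 0xAA97D
s_2 = Round(s_1, k_1) = 0xFFEFD
s_3 = Round(s_2, k_2) = 0xA20C4
s_4 = Round(s_3, k_3) = 0x58DBF
s_5 = Round(s_4, k_4) = 0x24C2A
s_6 = Round(s_5, k_5) = 0x154FC
s_7 = Round(s_6, k_6) = 0x43F22

0x154FC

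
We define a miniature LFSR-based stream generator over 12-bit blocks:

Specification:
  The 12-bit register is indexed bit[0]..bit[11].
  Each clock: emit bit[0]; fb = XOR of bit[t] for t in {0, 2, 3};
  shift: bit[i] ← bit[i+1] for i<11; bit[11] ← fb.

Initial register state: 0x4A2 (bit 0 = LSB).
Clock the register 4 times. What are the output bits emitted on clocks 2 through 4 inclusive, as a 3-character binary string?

100

reg_0 = 0x4A2
clock 1: out=0, reg = 0x251
clock 2: out=1, reg = 0x928
clock 3: out=0, reg = 0xC94
clock 4: out=0, reg = 0xE4A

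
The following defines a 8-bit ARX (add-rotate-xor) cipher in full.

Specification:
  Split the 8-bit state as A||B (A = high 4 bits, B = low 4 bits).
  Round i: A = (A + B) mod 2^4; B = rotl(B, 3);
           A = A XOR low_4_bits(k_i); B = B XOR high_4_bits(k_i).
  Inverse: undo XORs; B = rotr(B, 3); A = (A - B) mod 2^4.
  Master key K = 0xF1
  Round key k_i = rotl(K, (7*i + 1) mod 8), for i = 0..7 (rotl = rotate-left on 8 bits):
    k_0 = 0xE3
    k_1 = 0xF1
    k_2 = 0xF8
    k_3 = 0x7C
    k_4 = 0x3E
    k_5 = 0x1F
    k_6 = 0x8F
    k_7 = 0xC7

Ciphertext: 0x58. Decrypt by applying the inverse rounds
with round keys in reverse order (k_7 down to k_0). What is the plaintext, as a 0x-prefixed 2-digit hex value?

s_0 = ciphertext = 0x58
s_1 = InvRound(s_0, k_7) = 0xA8
s_2 = InvRound(s_1, k_6) = 0x50
s_3 = InvRound(s_2, k_5) = 0x82
s_4 = InvRound(s_3, k_4) = 0x42
s_5 = InvRound(s_4, k_3) = 0xEA
s_6 = InvRound(s_5, k_2) = 0xCA
s_7 = InvRound(s_6, k_1) = 0x3A
s_8 = InvRound(s_7, k_0) = 0x88

0x88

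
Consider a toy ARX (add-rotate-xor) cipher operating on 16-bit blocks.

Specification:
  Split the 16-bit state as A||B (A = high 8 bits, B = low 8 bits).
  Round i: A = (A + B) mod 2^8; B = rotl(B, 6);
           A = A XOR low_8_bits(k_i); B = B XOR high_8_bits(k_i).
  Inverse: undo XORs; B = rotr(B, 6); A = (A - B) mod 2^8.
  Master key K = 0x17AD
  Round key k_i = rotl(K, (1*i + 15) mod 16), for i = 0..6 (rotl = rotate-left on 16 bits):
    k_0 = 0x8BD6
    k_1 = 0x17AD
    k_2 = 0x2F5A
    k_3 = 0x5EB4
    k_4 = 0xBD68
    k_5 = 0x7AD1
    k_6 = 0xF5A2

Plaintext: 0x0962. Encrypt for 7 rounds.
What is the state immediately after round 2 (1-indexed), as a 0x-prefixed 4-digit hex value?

s_0 = plaintext = 0x0962
s_1 = Round(s_0, k_0) = 0xBD13
s_2 = Round(s_1, k_1) = 0x7DD3
s_3 = Round(s_2, k_2) = 0x0ADB
s_4 = Round(s_3, k_3) = 0x51A8
s_5 = Round(s_4, k_4) = 0x9197
s_6 = Round(s_5, k_5) = 0xF99F
s_7 = Round(s_6, k_6) = 0x3A12

0x7DD3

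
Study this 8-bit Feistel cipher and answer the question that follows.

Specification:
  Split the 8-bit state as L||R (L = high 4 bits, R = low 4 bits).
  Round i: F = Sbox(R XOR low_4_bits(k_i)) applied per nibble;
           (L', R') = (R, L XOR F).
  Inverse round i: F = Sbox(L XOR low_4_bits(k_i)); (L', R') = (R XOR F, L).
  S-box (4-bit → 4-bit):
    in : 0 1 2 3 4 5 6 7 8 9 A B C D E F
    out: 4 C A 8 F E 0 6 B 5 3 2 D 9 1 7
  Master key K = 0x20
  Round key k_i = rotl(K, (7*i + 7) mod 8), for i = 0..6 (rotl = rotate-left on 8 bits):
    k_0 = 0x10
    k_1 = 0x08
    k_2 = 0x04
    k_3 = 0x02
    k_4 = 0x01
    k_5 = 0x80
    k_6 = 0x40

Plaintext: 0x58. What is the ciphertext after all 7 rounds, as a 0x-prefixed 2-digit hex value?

0xD4

s_0 = plaintext = 0x58
s_1 = Round(s_0, k_0) = 0x8E
s_2 = Round(s_1, k_1) = 0xE8
s_3 = Round(s_2, k_2) = 0x83
s_4 = Round(s_3, k_3) = 0x34
s_5 = Round(s_4, k_4) = 0x4D
s_6 = Round(s_5, k_5) = 0xDD
s_7 = Round(s_6, k_6) = 0xD4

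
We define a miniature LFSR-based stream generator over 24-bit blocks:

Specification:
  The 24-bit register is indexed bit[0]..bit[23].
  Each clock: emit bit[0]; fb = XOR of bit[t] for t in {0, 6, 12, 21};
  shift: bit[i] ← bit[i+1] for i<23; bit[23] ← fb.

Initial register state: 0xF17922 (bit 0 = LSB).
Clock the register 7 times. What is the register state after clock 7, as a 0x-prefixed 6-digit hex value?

0xCDE2F2

reg_0 = 0xF17922
clock 1: out=0, reg = 0x78BC91
clock 2: out=1, reg = 0xBC5E48
clock 3: out=0, reg = 0xDE2F24
clock 4: out=0, reg = 0x6F1792
clock 5: out=0, reg = 0x378BC9
clock 6: out=1, reg = 0x9BC5E4
clock 7: out=0, reg = 0xCDE2F2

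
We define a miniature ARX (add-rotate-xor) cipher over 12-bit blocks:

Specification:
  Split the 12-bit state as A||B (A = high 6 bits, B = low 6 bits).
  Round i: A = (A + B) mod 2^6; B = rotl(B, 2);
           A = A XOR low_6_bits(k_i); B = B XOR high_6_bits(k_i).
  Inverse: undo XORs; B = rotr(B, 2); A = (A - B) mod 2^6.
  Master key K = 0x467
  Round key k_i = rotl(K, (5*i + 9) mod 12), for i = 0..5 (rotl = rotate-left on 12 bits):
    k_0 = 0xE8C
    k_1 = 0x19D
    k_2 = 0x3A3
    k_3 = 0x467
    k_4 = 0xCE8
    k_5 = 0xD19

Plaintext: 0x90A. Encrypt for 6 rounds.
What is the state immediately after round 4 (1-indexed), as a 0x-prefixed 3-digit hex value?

s_0 = plaintext = 0x90A
s_1 = Round(s_0, k_0) = 0x892
s_2 = Round(s_1, k_1) = 0xA4F
s_3 = Round(s_2, k_2) = 0x6F2
s_4 = Round(s_3, k_3) = 0xA9A
s_5 = Round(s_4, k_4) = 0xB1A
s_6 = Round(s_5, k_5) = 0x7DD

0xA9A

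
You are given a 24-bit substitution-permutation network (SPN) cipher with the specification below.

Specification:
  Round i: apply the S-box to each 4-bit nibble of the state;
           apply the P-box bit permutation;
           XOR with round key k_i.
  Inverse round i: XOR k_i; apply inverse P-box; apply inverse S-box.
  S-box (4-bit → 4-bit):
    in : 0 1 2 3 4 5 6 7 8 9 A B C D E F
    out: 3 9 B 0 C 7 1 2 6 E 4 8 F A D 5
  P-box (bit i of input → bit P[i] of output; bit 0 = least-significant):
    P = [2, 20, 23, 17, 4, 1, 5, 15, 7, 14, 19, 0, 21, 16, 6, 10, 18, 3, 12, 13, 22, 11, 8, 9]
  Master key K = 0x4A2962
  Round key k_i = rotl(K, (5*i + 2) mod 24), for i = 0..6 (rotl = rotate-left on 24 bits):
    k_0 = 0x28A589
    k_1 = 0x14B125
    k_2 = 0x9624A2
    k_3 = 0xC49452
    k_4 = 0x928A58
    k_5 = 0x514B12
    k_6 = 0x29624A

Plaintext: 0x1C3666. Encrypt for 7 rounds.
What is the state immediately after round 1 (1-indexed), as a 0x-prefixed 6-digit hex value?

0x6C9715

s_0 = plaintext = 0x1C3666
s_1 = Round(s_0, k_0) = 0x6C9715
s_2 = Round(s_1, k_1) = 0xC14579
s_3 = Round(s_2, k_2) = 0x484B60
s_4 = Round(s_3, k_3) = 0xD4830F
s_5 = Round(s_4, k_4) = 0x13B00E
s_6 = Round(s_5, k_5) = 0x930D84
s_7 = Round(s_6, k_6) = 0x8A2969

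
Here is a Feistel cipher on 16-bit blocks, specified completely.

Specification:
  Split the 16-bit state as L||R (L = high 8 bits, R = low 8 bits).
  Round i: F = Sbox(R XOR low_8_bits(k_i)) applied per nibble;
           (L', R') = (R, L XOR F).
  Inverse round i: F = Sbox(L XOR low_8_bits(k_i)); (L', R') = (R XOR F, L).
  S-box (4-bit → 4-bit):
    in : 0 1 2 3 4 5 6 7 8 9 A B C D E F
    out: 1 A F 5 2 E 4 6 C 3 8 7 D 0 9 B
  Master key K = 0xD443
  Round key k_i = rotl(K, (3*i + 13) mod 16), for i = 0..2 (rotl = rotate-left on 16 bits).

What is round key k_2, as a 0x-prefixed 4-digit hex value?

K = 0xD443
k_0 = rotl(K, (3*0+13) mod 16) = rotl(K, 13) = 0x7A88
k_1 = rotl(K, (3*1+13) mod 16) = rotl(K, 0) = 0xD443
k_2 = rotl(K, (3*2+13) mod 16) = rotl(K, 3) = 0xA21E

0xA21E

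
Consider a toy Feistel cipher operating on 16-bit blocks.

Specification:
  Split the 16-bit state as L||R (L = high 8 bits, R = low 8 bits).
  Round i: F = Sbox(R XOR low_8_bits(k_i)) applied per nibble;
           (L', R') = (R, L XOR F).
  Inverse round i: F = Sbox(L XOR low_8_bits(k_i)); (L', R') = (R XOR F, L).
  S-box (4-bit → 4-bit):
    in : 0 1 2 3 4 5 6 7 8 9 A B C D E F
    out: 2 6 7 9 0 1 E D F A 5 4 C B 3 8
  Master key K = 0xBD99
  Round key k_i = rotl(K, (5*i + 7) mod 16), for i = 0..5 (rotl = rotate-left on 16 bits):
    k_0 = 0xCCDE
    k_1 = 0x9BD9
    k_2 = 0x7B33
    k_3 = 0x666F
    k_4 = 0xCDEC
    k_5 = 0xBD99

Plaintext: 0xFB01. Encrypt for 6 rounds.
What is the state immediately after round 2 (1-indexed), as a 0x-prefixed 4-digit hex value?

s_0 = plaintext = 0xFB01
s_1 = Round(s_0, k_0) = 0x0143
s_2 = Round(s_1, k_1) = 0x43A4
s_3 = Round(s_2, k_2) = 0xA4EE
s_4 = Round(s_3, k_3) = 0xEE52
s_5 = Round(s_4, k_4) = 0x52AD
s_6 = Round(s_5, k_5) = 0xADC2

0x43A4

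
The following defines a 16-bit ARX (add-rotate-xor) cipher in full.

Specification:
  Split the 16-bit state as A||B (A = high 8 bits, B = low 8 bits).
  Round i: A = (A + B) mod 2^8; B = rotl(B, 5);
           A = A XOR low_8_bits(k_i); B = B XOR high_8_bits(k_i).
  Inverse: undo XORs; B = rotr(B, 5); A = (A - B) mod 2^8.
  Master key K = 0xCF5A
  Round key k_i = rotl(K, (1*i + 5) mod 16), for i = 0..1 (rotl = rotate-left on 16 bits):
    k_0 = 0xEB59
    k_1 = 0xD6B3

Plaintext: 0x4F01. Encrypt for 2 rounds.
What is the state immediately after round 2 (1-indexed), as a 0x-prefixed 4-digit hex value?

0x67AF

s_0 = plaintext = 0x4F01
s_1 = Round(s_0, k_0) = 0x09CB
s_2 = Round(s_1, k_1) = 0x67AF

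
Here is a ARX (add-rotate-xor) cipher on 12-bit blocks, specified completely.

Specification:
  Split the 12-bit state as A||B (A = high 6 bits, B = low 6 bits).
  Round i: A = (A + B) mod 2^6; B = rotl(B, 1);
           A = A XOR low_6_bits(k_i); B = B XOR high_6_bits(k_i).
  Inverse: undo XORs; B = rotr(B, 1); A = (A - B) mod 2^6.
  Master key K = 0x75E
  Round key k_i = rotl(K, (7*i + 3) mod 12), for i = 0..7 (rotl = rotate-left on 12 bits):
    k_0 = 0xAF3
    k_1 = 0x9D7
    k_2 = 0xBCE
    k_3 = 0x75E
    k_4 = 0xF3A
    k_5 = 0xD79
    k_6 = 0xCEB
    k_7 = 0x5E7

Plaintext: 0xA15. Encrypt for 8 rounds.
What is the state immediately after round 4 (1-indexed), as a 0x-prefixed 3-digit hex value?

s_0 = plaintext = 0xA15
s_1 = Round(s_0, k_0) = 0x381
s_2 = Round(s_1, k_1) = 0x625
s_3 = Round(s_2, k_2) = 0xCE4
s_4 = Round(s_3, k_3) = 0x254
s_5 = Round(s_4, k_4) = 0x9D4
s_6 = Round(s_5, k_5) = 0x09D
s_7 = Round(s_6, k_6) = 0xD09
s_8 = Round(s_7, k_7) = 0x685

0x254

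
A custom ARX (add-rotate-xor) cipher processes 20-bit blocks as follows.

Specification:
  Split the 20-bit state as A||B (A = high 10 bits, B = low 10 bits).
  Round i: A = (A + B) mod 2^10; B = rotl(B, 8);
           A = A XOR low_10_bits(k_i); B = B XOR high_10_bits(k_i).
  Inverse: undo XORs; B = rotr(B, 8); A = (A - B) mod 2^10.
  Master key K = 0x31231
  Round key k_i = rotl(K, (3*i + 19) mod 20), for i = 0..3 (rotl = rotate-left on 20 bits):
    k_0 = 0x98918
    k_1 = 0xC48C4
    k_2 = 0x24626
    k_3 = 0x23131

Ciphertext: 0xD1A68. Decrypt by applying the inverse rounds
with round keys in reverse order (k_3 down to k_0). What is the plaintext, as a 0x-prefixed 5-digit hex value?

0xA2C56

s_0 = ciphertext = 0xD1A68
s_1 = InvRound(s_0, k_3) = 0xB9792
s_2 = InvRound(s_1, k_2) = 0x2D00F
s_3 = InvRound(s_2, k_1) = 0xFE477
s_4 = InvRound(s_3, k_0) = 0xA2C56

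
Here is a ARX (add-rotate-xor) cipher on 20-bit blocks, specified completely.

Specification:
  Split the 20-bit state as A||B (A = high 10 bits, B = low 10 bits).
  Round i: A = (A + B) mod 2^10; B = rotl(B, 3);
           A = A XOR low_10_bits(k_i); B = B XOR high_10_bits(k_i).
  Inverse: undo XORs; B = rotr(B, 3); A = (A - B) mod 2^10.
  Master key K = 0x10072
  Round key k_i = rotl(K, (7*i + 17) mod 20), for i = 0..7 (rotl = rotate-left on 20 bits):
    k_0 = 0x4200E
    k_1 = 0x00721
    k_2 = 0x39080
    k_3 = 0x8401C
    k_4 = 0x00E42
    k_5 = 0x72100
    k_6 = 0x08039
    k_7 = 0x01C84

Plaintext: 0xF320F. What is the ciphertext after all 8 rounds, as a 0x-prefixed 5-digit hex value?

0x1F237

s_0 = plaintext = 0xF320F
s_1 = Round(s_0, k_0) = 0x75574
s_2 = Round(s_1, k_1) = 0x1A3A3
s_3 = Round(s_2, k_2) = 0x22DFB
s_4 = Round(s_3, k_3) = 0xA69CB
s_5 = Round(s_4, k_4) = 0x89E58
s_6 = Round(s_5, k_5) = 0x5FF0C
s_7 = Round(s_6, k_6) = 0x2C846
s_8 = Round(s_7, k_7) = 0x1F237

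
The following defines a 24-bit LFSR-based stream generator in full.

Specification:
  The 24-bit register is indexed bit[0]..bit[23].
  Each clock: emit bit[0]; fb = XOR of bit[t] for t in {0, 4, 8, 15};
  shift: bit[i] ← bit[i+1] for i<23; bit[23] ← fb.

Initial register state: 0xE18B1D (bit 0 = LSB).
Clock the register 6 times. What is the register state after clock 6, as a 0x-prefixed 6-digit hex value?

0x93862C

reg_0 = 0xE18B1D
clock 1: out=1, reg = 0x70C58E
clock 2: out=0, reg = 0x3862C7
clock 3: out=1, reg = 0x9C3163
clock 4: out=1, reg = 0x4E18B1
clock 5: out=1, reg = 0x270C58
clock 6: out=0, reg = 0x93862C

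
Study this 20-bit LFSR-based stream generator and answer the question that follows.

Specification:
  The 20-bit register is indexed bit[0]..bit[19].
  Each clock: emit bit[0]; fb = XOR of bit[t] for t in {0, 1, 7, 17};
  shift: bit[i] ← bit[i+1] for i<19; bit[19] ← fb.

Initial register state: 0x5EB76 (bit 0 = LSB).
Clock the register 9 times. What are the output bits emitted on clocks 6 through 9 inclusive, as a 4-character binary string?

1101

reg_0 = 0x5EB76
clock 1: out=0, reg = 0xAF5BB
clock 2: out=1, reg = 0x57ADD
clock 3: out=1, reg = 0x2BD6E
clock 4: out=0, reg = 0x15EB7
clock 5: out=1, reg = 0x8AF5B
clock 6: out=1, reg = 0x457AD
clock 7: out=1, reg = 0x22BD6
clock 8: out=0, reg = 0x915EB
clock 9: out=1, reg = 0xC8AF5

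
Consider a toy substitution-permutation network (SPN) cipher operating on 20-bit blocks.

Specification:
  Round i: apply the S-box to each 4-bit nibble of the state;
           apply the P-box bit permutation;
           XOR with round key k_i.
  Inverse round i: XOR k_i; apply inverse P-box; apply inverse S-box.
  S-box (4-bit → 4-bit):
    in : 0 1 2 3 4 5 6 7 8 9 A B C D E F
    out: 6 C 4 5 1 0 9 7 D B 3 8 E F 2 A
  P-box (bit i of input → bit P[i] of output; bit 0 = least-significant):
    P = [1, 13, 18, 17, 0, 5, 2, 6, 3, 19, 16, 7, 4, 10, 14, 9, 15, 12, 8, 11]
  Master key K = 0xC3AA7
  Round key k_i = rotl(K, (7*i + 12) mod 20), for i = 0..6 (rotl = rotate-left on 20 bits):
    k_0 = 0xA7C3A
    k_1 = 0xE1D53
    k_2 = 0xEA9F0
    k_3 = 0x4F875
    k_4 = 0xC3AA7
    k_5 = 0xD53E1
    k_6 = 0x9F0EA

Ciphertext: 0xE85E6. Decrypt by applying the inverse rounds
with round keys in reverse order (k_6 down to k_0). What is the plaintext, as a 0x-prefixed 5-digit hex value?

0x18F34

s_0 = ciphertext = 0xE85E6
s_1 = InvRound(s_0, k_6) = 0x0032C
s_2 = InvRound(s_1, k_5) = 0xE2D82
s_3 = InvRound(s_2, k_4) = 0x0F57B
s_4 = InvRound(s_3, k_3) = 0x1E423
s_5 = InvRound(s_4, k_2) = 0x17C68
s_6 = InvRound(s_5, k_1) = 0x237AD
s_7 = InvRound(s_6, k_0) = 0x18F34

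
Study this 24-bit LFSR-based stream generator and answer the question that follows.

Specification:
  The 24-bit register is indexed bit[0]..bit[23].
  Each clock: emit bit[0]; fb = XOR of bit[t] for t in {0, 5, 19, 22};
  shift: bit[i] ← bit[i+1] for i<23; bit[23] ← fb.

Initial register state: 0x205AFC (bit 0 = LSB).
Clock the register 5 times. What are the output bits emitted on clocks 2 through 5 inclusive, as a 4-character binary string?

reg_0 = 0x205AFC
clock 1: out=0, reg = 0x902D7E
clock 2: out=0, reg = 0xC816BF
clock 3: out=1, reg = 0x640B5F
clock 4: out=1, reg = 0x3205AF
clock 5: out=1, reg = 0x1902D7

0111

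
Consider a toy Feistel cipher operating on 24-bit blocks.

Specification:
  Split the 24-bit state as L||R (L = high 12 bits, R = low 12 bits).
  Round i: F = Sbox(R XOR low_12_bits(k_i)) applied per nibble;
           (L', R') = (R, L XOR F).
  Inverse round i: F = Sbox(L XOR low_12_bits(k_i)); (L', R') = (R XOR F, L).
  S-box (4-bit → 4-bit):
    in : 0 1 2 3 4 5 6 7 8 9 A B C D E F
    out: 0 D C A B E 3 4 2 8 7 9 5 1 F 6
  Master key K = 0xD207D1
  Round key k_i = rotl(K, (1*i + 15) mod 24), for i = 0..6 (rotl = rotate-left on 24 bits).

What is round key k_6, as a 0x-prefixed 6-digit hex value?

0x3A40FA

K = 0xD207D1
k_0 = rotl(K, (1*0+15) mod 24) = rotl(K, 15) = 0xE8E903
k_1 = rotl(K, (1*1+15) mod 24) = rotl(K, 16) = 0xD1D207
k_2 = rotl(K, (1*2+15) mod 24) = rotl(K, 17) = 0xA3A40F
k_3 = rotl(K, (1*3+15) mod 24) = rotl(K, 18) = 0x47481F
k_4 = rotl(K, (1*4+15) mod 24) = rotl(K, 19) = 0x8E903E
k_5 = rotl(K, (1*5+15) mod 24) = rotl(K, 20) = 0x1D207D
k_6 = rotl(K, (1*6+15) mod 24) = rotl(K, 21) = 0x3A40FA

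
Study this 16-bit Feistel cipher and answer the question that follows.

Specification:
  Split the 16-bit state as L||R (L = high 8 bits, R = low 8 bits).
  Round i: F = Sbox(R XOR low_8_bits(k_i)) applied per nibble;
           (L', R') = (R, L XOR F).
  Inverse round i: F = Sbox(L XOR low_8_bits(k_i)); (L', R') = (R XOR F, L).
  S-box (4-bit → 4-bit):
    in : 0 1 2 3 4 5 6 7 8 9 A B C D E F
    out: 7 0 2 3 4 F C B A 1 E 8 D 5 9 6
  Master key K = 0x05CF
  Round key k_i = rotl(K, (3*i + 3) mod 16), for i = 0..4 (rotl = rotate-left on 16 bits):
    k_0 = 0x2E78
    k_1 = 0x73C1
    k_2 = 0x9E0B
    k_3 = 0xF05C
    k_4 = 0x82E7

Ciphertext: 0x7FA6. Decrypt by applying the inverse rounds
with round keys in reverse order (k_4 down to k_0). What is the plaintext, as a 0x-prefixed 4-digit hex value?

s_0 = ciphertext = 0x7FA6
s_1 = InvRound(s_0, k_4) = 0xBC7F
s_2 = InvRound(s_1, k_3) = 0xE8BC
s_3 = InvRound(s_2, k_2) = 0x2FE8
s_4 = InvRound(s_3, k_1) = 0x712F
s_5 = InvRound(s_4, k_0) = 0x5E71

0x5E71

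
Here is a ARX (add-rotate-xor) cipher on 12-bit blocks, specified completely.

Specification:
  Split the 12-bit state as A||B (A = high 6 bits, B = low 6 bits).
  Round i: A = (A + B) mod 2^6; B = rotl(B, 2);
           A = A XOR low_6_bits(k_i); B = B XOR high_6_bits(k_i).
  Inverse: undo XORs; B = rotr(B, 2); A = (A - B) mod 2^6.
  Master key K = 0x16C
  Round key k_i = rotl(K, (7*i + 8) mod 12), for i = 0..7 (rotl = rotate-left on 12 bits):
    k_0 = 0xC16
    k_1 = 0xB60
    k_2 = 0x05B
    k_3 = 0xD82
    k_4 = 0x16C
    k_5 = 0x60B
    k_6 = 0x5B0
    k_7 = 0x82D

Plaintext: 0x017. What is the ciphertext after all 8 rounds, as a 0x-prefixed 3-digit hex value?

0x12A

s_0 = plaintext = 0x017
s_1 = Round(s_0, k_0) = 0x06D
s_2 = Round(s_1, k_1) = 0x39B
s_3 = Round(s_2, k_2) = 0xCAC
s_4 = Round(s_3, k_3) = 0x704
s_5 = Round(s_4, k_4) = 0x315
s_6 = Round(s_5, k_5) = 0xA8D
s_7 = Round(s_6, k_6) = 0x1E2
s_8 = Round(s_7, k_7) = 0x12A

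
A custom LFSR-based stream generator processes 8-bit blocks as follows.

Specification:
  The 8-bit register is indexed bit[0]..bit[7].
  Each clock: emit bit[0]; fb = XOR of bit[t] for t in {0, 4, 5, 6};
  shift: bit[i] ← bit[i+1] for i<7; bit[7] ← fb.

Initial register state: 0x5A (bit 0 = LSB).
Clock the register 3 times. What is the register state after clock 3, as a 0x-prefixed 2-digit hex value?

reg_0 = 0x5A
clock 1: out=0, reg = 0x2D
clock 2: out=1, reg = 0x16
clock 3: out=0, reg = 0x8B

0x8B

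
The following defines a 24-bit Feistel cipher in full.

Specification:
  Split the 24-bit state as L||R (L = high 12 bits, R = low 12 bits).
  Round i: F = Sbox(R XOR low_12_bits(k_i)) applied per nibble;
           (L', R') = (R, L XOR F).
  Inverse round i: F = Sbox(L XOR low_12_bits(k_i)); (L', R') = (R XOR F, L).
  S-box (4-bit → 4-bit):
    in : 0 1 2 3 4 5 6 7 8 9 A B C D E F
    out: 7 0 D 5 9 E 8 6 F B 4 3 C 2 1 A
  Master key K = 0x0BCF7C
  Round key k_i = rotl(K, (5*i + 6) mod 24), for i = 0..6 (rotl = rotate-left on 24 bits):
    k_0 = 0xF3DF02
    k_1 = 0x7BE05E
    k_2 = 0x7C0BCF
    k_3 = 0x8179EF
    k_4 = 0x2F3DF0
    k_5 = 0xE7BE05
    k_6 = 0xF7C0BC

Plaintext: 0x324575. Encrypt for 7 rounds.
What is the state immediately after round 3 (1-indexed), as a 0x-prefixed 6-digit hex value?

s_0 = plaintext = 0x324575
s_1 = Round(s_0, k_0) = 0x575742
s_2 = Round(s_1, k_1) = 0x742379
s_3 = Round(s_2, k_2) = 0x37987A
s_4 = Round(s_3, k_3) = 0x87A3C7
s_5 = Round(s_4, k_4) = 0x3C792C
s_6 = Round(s_5, k_5) = 0x92C51C
s_7 = Round(s_6, k_6) = 0x51C76B

0x37987A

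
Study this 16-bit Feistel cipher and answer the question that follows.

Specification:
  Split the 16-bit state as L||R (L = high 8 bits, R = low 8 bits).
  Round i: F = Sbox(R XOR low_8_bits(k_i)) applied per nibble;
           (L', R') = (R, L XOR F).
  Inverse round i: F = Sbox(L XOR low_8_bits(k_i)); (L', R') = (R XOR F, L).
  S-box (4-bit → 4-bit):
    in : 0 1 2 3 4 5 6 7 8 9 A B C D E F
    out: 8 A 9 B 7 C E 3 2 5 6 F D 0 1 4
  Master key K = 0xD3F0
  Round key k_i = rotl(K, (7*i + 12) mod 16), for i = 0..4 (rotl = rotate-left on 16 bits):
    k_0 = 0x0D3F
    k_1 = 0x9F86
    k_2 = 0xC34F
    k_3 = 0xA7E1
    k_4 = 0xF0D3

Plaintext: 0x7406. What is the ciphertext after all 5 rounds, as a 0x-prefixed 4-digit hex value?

s_0 = plaintext = 0x7406
s_1 = Round(s_0, k_0) = 0x06C1
s_2 = Round(s_1, k_1) = 0xC175
s_3 = Round(s_2, k_2) = 0x7577
s_4 = Round(s_3, k_3) = 0x772B
s_5 = Round(s_4, k_4) = 0x2B35

0x2B35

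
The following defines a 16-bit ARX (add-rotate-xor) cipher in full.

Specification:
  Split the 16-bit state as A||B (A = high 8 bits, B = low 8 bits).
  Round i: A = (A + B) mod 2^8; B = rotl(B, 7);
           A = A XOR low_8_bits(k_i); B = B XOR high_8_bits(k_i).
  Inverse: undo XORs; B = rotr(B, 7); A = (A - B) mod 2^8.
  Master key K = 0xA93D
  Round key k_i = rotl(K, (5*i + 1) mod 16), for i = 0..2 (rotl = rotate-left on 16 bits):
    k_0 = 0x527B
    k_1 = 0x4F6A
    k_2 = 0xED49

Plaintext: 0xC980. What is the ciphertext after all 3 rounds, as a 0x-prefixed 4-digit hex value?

s_0 = plaintext = 0xC980
s_1 = Round(s_0, k_0) = 0x3212
s_2 = Round(s_1, k_1) = 0x2E46
s_3 = Round(s_2, k_2) = 0x3DCE

0x3DCE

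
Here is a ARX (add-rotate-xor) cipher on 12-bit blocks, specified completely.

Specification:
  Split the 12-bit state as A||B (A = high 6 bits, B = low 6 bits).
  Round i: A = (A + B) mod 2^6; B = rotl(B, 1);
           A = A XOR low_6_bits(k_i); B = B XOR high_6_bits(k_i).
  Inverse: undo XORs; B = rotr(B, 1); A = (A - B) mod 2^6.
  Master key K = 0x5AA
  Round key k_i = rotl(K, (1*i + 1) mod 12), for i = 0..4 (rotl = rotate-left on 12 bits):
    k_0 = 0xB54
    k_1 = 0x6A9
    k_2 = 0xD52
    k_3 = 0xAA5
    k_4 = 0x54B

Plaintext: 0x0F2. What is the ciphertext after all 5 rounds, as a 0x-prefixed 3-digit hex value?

s_0 = plaintext = 0x0F2
s_1 = Round(s_0, k_0) = 0x848
s_2 = Round(s_1, k_1) = 0x00A
s_3 = Round(s_2, k_2) = 0x621
s_4 = Round(s_3, k_3) = 0x729
s_5 = Round(s_4, k_4) = 0x386

0x386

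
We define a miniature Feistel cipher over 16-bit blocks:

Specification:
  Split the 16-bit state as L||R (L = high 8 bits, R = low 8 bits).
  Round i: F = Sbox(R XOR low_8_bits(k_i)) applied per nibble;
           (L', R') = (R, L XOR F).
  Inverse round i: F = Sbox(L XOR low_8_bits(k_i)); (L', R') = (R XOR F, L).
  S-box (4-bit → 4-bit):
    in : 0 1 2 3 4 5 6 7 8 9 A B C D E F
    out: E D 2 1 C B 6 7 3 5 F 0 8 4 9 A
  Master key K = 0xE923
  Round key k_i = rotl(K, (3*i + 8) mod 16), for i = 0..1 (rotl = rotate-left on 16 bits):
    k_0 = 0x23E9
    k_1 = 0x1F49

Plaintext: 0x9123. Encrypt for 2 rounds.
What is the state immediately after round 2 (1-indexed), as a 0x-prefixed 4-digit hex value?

s_0 = plaintext = 0x9123
s_1 = Round(s_0, k_0) = 0x231E
s_2 = Round(s_1, k_1) = 0x1E94

0x1E94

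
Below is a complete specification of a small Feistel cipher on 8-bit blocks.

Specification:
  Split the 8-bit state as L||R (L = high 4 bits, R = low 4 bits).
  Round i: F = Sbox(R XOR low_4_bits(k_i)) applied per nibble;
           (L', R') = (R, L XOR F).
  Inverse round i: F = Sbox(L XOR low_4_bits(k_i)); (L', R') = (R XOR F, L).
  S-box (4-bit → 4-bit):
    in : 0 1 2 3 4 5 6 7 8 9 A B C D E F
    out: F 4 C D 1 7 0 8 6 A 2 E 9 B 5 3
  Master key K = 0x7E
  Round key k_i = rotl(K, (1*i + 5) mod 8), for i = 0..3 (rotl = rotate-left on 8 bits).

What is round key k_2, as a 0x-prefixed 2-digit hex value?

0x3F

K = 0x7E
k_0 = rotl(K, (1*0+5) mod 8) = rotl(K, 5) = 0xCF
k_1 = rotl(K, (1*1+5) mod 8) = rotl(K, 6) = 0x9F
k_2 = rotl(K, (1*2+5) mod 8) = rotl(K, 7) = 0x3F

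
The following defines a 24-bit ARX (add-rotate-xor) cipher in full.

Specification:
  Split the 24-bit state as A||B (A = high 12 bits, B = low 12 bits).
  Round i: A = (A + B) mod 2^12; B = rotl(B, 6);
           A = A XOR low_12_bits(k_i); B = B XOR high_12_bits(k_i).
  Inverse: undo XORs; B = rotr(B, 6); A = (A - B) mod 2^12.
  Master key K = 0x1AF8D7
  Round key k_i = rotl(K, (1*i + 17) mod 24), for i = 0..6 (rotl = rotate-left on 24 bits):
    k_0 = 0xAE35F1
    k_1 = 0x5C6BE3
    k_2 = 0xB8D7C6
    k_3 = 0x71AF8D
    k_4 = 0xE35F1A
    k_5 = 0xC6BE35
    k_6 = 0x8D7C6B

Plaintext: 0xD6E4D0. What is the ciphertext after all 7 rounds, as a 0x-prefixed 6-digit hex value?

s_0 = plaintext = 0xD6E4D0
s_1 = Round(s_0, k_0) = 0x7CFEF0
s_2 = Round(s_1, k_1) = 0xD5C9FD
s_3 = Round(s_2, k_2) = 0x09F4EA
s_4 = Round(s_3, k_3) = 0xA04D89
s_5 = Round(s_4, k_4) = 0x897C43
s_6 = Round(s_5, k_5) = 0xAEFC9A
s_7 = Round(s_6, k_6) = 0xBE2E65

0xBE2E65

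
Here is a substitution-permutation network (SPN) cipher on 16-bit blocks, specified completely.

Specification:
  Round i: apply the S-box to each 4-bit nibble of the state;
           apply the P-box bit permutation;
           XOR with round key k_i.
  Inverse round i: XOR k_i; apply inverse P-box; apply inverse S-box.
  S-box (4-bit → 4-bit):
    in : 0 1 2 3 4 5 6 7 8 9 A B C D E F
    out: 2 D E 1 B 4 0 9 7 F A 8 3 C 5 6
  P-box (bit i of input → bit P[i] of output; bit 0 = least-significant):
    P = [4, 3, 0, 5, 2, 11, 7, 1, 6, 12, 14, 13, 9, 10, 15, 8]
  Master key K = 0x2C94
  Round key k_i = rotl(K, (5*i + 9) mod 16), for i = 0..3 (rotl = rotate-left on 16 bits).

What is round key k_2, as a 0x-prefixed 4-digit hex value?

0x64A1

K = 0x2C94
k_0 = rotl(K, (5*0+9) mod 16) = rotl(K, 9) = 0x2859
k_1 = rotl(K, (5*1+9) mod 16) = rotl(K, 14) = 0x0B25
k_2 = rotl(K, (5*2+9) mod 16) = rotl(K, 3) = 0x64A1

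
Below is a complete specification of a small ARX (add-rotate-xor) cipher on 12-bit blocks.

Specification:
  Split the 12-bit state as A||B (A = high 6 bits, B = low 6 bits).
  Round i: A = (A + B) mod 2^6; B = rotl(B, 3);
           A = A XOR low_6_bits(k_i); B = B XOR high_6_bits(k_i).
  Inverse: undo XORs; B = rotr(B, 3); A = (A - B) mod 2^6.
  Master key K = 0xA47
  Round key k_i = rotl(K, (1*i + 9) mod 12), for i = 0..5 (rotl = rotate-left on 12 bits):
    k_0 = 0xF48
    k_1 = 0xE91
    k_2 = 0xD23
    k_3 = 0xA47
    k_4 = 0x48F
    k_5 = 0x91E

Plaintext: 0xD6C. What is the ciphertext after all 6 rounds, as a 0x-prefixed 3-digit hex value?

0x940

s_0 = plaintext = 0xD6C
s_1 = Round(s_0, k_0) = 0xA58
s_2 = Round(s_1, k_1) = 0x439
s_3 = Round(s_2, k_2) = 0xABB
s_4 = Round(s_3, k_3) = 0x8B6
s_5 = Round(s_4, k_4) = 0x5E4
s_6 = Round(s_5, k_5) = 0x940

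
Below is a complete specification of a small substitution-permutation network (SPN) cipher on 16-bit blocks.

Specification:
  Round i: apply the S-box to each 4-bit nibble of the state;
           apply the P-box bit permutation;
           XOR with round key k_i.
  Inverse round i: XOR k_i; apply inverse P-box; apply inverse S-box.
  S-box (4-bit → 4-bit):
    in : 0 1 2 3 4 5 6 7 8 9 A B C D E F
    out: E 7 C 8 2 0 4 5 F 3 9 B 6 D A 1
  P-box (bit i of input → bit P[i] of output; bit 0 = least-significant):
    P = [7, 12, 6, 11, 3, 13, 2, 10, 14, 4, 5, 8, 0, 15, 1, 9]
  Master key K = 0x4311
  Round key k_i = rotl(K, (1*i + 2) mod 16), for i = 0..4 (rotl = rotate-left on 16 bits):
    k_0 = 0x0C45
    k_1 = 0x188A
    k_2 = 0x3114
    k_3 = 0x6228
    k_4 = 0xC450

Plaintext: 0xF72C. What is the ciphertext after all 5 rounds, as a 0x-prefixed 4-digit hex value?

s_0 = plaintext = 0xF72C
s_1 = Round(s_0, k_0) = 0x5820
s_2 = Round(s_1, k_1) = 0x45FE
s_3 = Round(s_2, k_2) = 0xA91C
s_4 = Round(s_3, k_3) = 0x1075
s_5 = Round(s_4, k_4) = 0x456F

0x456F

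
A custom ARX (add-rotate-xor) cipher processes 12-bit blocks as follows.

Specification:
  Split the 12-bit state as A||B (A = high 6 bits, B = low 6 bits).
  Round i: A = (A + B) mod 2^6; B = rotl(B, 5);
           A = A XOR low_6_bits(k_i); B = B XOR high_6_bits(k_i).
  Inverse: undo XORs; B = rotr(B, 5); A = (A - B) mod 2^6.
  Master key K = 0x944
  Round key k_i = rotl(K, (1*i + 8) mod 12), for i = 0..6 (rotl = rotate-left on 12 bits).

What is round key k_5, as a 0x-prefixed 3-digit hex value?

K = 0x944
k_0 = rotl(K, (1*0+8) mod 12) = rotl(K, 8) = 0x494
k_1 = rotl(K, (1*1+8) mod 12) = rotl(K, 9) = 0x928
k_2 = rotl(K, (1*2+8) mod 12) = rotl(K, 10) = 0x251
k_3 = rotl(K, (1*3+8) mod 12) = rotl(K, 11) = 0x4A2
k_4 = rotl(K, (1*4+8) mod 12) = rotl(K, 0) = 0x944
k_5 = rotl(K, (1*5+8) mod 12) = rotl(K, 1) = 0x289

0x289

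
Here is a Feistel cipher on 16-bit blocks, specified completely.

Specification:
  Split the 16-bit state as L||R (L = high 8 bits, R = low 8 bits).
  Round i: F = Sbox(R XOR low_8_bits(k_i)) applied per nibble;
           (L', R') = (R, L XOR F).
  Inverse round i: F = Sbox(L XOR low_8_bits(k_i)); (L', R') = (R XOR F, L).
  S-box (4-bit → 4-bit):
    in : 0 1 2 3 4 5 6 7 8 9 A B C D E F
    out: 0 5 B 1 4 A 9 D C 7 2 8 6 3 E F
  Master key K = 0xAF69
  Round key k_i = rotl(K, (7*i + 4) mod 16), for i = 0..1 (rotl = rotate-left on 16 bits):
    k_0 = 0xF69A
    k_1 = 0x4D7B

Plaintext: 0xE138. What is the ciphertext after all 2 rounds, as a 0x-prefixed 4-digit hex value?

s_0 = plaintext = 0xE138
s_1 = Round(s_0, k_0) = 0x38CA
s_2 = Round(s_1, k_1) = 0xCABD

0xCABD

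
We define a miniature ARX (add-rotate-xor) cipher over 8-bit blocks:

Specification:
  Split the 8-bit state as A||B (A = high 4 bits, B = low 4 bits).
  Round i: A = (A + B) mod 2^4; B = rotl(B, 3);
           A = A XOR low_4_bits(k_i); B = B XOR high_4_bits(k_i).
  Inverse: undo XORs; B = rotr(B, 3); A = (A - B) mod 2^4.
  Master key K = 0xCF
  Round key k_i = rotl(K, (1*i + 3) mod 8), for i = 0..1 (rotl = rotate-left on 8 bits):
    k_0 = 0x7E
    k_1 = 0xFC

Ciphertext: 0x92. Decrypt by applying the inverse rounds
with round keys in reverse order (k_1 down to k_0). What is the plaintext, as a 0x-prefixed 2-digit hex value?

s_0 = ciphertext = 0x92
s_1 = InvRound(s_0, k_1) = 0xAB
s_2 = InvRound(s_1, k_0) = 0xB9

0xB9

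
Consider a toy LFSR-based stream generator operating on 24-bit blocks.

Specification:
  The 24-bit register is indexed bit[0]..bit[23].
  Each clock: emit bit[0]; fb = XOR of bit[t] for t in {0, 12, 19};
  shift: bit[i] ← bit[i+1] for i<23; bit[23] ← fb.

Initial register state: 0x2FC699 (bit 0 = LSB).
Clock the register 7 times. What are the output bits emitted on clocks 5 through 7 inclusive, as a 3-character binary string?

100

reg_0 = 0x2FC699
clock 1: out=1, reg = 0x17E34C
clock 2: out=0, reg = 0x0BF1A6
clock 3: out=0, reg = 0x05F8D3
clock 4: out=1, reg = 0x02FC69
clock 5: out=1, reg = 0x017E34
clock 6: out=0, reg = 0x80BF1A
clock 7: out=0, reg = 0xC05F8D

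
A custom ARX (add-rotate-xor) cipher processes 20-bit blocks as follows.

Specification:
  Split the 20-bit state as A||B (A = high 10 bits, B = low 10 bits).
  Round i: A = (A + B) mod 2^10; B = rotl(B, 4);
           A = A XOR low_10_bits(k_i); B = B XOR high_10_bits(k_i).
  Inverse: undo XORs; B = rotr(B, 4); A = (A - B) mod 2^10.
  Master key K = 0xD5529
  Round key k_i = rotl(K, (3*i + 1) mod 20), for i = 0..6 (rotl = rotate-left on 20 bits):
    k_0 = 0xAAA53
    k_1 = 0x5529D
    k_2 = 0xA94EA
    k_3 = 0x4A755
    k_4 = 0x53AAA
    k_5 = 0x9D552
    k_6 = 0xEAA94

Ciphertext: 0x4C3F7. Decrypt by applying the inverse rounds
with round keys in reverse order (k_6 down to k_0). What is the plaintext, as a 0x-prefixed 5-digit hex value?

0x3919B

s_0 = ciphertext = 0x4C3F7
s_1 = InvRound(s_0, k_6) = 0x17F45
s_2 = InvRound(s_1, k_5) = 0x3E813
s_3 = InvRound(s_2, k_4) = 0xBEF55
s_4 = InvRound(s_3, k_3) = 0xA1F27
s_5 = InvRound(s_4, k_2) = 0x75498
s_6 = InvRound(s_5, k_1) = 0x0B31C
s_7 = InvRound(s_6, k_0) = 0x3919B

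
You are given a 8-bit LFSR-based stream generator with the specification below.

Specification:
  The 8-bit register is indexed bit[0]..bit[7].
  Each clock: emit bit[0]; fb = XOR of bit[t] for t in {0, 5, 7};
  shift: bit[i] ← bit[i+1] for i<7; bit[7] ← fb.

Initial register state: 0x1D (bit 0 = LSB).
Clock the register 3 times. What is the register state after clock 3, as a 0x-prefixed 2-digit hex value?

0x63

reg_0 = 0x1D
clock 1: out=1, reg = 0x8E
clock 2: out=0, reg = 0xC7
clock 3: out=1, reg = 0x63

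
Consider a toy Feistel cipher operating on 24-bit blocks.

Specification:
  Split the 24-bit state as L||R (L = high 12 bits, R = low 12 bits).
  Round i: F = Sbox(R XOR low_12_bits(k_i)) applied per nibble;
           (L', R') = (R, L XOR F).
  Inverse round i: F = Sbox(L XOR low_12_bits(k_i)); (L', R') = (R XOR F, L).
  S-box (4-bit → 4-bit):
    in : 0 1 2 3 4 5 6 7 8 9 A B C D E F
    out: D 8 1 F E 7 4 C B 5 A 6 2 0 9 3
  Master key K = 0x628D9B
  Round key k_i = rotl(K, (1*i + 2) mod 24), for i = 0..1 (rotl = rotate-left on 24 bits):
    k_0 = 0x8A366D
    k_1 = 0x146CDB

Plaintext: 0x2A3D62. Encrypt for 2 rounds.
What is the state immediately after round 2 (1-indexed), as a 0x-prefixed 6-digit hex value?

0x4706C4

s_0 = plaintext = 0x2A3D62
s_1 = Round(s_0, k_0) = 0xD62470
s_2 = Round(s_1, k_1) = 0x4706C4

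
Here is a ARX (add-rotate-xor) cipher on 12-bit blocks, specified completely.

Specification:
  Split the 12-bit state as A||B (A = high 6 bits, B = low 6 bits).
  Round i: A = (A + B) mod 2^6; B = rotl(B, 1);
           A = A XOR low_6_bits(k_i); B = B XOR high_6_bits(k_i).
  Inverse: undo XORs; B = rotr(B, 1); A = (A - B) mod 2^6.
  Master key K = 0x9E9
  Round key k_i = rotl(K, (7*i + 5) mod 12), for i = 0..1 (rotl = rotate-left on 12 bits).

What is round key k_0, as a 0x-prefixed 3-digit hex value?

0xD33

K = 0x9E9
k_0 = rotl(K, (7*0+5) mod 12) = rotl(K, 5) = 0xD33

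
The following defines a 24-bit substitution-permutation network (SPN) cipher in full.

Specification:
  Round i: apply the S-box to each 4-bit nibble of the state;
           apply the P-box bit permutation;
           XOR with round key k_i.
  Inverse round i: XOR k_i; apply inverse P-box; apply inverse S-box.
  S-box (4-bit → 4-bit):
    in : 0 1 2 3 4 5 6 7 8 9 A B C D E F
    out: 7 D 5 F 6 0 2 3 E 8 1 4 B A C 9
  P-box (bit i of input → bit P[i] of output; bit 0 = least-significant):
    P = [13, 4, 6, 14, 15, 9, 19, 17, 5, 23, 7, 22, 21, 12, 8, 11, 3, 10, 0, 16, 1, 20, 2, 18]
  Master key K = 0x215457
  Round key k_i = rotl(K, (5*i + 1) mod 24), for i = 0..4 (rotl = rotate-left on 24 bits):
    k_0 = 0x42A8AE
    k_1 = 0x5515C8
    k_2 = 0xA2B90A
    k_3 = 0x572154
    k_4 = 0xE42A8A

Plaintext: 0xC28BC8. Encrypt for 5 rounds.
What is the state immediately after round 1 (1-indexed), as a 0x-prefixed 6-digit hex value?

s_0 = plaintext = 0xC28BC8
s_1 = Round(s_0, k_0) = 0x547375
s_2 = Round(s_1, k_1) = 0xB58369
s_3 = Round(s_2, k_2) = 0x62E2AE
s_4 = Round(s_3, k_3) = 0x47E8BD
s_5 = Round(s_4, k_4) = 0x3C6716

0x547375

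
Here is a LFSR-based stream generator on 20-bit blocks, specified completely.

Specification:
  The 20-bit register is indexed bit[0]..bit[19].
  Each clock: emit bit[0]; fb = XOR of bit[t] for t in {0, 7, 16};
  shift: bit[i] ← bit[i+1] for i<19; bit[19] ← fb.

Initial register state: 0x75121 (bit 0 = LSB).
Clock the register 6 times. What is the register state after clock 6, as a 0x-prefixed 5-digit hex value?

0x11D44

reg_0 = 0x75121
clock 1: out=1, reg = 0x3A890
clock 2: out=0, reg = 0x1D448
clock 3: out=0, reg = 0x8EA24
clock 4: out=0, reg = 0x47512
clock 5: out=0, reg = 0x23A89
clock 6: out=1, reg = 0x11D44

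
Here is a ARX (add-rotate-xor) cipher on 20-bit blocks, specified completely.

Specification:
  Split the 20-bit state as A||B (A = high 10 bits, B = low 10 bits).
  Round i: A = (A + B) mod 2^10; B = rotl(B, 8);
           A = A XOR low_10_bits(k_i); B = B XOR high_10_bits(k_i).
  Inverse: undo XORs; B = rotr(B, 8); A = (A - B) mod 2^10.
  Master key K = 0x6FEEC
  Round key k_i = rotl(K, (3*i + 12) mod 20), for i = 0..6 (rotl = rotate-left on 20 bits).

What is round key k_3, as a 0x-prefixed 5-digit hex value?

0xDFDD8

K = 0x6FEEC
k_0 = rotl(K, (3*0+12) mod 20) = rotl(K, 12) = 0xEC6FE
k_1 = rotl(K, (3*1+12) mod 20) = rotl(K, 15) = 0x637F7
k_2 = rotl(K, (3*2+12) mod 20) = rotl(K, 18) = 0x1BFBB
k_3 = rotl(K, (3*3+12) mod 20) = rotl(K, 1) = 0xDFDD8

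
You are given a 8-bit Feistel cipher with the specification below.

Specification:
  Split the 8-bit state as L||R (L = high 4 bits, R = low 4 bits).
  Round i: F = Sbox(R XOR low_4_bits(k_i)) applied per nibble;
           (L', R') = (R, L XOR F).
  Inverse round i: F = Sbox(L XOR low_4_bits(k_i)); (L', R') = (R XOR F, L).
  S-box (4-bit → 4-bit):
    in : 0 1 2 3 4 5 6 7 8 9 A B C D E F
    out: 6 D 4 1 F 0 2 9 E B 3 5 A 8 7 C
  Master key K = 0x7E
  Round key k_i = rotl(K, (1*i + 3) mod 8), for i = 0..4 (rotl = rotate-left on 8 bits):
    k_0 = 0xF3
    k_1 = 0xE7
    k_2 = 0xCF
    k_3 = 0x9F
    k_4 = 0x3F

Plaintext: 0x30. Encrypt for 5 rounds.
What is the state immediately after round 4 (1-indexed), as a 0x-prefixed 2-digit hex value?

0xED

s_0 = plaintext = 0x30
s_1 = Round(s_0, k_0) = 0x02
s_2 = Round(s_1, k_1) = 0x20
s_3 = Round(s_2, k_2) = 0x0E
s_4 = Round(s_3, k_3) = 0xED
s_5 = Round(s_4, k_4) = 0xDA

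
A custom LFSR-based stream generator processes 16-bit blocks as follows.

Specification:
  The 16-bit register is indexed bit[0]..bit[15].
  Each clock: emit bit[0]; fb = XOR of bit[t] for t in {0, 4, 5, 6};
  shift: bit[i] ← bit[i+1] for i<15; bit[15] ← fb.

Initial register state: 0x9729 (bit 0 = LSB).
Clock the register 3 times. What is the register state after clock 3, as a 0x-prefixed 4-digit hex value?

reg_0 = 0x9729
clock 1: out=1, reg = 0x4B94
clock 2: out=0, reg = 0xA5CA
clock 3: out=0, reg = 0xD2E5

0xD2E5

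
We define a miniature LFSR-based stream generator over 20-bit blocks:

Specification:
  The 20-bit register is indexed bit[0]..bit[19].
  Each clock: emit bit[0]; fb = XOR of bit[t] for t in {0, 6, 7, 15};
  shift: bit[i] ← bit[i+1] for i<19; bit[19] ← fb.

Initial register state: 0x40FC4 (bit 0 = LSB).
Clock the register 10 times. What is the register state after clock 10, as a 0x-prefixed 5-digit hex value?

reg_0 = 0x40FC4
clock 1: out=0, reg = 0x207E2
clock 2: out=0, reg = 0x103F1
clock 3: out=1, reg = 0x881F8
clock 4: out=0, reg = 0xC40FC
clock 5: out=0, reg = 0x6207E
clock 6: out=0, reg = 0xB103F
clock 7: out=1, reg = 0xD881F
clock 8: out=1, reg = 0x6C40F
clock 9: out=1, reg = 0x36207
clock 10: out=1, reg = 0x9B103

0x9B103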